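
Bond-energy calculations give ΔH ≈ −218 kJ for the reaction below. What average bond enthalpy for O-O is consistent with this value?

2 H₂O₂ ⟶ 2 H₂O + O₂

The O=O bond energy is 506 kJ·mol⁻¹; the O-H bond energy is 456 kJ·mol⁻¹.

Let D be the O-O bond energy.
Σ(broken) = 4×456 + 2×D = 1824 + 2D
Σ(formed) = 4×456 + 1×506 = 2330
ΔH = Σ(broken) − Σ(formed) = (1824 + 2D) − (2330) = −506 + 2D
Setting this equal to −218 kJ gives 2D = 288, so D = 144 kJ/mol.

D(O-O) ≈ 144 kJ/mol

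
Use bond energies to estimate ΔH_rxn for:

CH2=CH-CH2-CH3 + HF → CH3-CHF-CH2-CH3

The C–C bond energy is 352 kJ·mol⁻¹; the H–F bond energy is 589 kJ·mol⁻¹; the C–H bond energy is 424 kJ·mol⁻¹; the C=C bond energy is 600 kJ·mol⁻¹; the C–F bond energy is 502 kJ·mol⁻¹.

ΔH ≈ −89 kJ

Bonds broken (reactants):
  C–C: 2 × 352 = 704
  C–H: 8 × 424 = 3392
  C=C: 1 × 600 = 600
  H–F: 1 × 589 = 589
  Σ(broken) = 5285 kJ
Bonds formed (products):
  C–C: 3 × 352 = 1056
  C–F: 1 × 502 = 502
  C–H: 9 × 424 = 3816
  Σ(formed) = 5374 kJ
ΔH = Σ(broken) − Σ(formed) = 5285 − 5374 = −89 kJ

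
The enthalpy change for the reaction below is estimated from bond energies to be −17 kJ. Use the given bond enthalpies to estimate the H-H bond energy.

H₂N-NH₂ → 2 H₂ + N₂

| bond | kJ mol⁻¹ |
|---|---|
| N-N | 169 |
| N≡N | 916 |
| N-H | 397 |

Let D be the H-H bond energy.
Σ(broken) = 4×397 + 1×169 = 1757
Σ(formed) = 2×D + 1×916 = 916 + 2D
ΔH = Σ(broken) − Σ(formed) = (1757) − (916 + 2D) = +841 − 2D
Setting this equal to −17 kJ gives 2D = 858, so D = 429 kJ/mol.

D(H-H) ≈ 429 kJ/mol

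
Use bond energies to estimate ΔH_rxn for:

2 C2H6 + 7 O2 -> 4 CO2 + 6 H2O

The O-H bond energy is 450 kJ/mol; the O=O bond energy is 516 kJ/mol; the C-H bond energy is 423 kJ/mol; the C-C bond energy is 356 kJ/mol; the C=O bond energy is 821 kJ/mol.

Bonds broken (reactants):
  C-C: 2 × 356 = 712
  C-H: 12 × 423 = 5076
  O=O: 7 × 516 = 3612
  Σ(broken) = 9400 kJ
Bonds formed (products):
  C=O: 8 × 821 = 6568
  O-H: 12 × 450 = 5400
  Σ(formed) = 11968 kJ
ΔH = Σ(broken) − Σ(formed) = 9400 − 11968 = −2568 kJ

ΔH ≈ −2568 kJ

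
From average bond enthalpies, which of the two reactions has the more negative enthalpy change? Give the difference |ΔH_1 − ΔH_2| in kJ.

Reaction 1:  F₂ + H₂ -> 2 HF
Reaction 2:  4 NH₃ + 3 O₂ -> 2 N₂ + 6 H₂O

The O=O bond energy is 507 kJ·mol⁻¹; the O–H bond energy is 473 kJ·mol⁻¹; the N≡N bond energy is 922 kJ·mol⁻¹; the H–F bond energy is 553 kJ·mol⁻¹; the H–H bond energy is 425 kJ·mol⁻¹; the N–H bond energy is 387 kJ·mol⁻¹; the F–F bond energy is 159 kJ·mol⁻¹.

Reaction 1:
  Bonds broken (reactants):
    F–F: 1 × 159 = 159
    H–H: 1 × 425 = 425
    Σ(broken) = 584 kJ
  Bonds formed (products):
    H–F: 2 × 553 = 1106
    Σ(formed) = 1106 kJ
  ΔH_1 = 584 − 1106 = −522 kJ
Reaction 2:
  Bonds broken (reactants):
    N–H: 12 × 387 = 4644
    O=O: 3 × 507 = 1521
    Σ(broken) = 6165 kJ
  Bonds formed (products):
    N≡N: 2 × 922 = 1844
    O–H: 12 × 473 = 5676
    Σ(formed) = 7520 kJ
  ΔH_2 = 6165 − 7520 = −1355 kJ
ΔH_1 − ΔH_2 = +833 kJ, so reaction 2 has the more negative ΔH; |ΔH_1 − ΔH_2| = 833 kJ.

Reaction 2, by 833 kJ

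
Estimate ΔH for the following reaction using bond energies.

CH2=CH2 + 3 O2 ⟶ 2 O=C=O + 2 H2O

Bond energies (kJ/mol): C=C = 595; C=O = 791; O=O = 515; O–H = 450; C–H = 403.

Bonds broken (reactants):
  C–H: 4 × 403 = 1612
  C=C: 1 × 595 = 595
  O=O: 3 × 515 = 1545
  Σ(broken) = 3752 kJ
Bonds formed (products):
  C=O: 4 × 791 = 3164
  O–H: 4 × 450 = 1800
  Σ(formed) = 4964 kJ
ΔH = Σ(broken) − Σ(formed) = 3752 − 4964 = −1212 kJ

ΔH ≈ −1212 kJ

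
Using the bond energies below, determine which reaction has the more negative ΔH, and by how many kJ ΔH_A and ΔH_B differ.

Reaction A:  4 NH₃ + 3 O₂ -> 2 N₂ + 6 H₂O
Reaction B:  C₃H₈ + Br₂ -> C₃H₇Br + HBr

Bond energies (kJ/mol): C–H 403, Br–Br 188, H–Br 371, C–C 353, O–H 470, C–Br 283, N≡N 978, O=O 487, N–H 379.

Reaction A, by 1524 kJ

Reaction A:
  Bonds broken (reactants):
    N–H: 12 × 379 = 4548
    O=O: 3 × 487 = 1461
    Σ(broken) = 6009 kJ
  Bonds formed (products):
    N≡N: 2 × 978 = 1956
    O–H: 12 × 470 = 5640
    Σ(formed) = 7596 kJ
  ΔH_A = 6009 − 7596 = −1587 kJ
Reaction B:
  Bonds broken (reactants):
    Br–Br: 1 × 188 = 188
    C–C: 2 × 353 = 706
    C–H: 8 × 403 = 3224
    Σ(broken) = 4118 kJ
  Bonds formed (products):
    C–Br: 1 × 283 = 283
    C–C: 2 × 353 = 706
    C–H: 7 × 403 = 2821
    H–Br: 1 × 371 = 371
    Σ(formed) = 4181 kJ
  ΔH_B = 4118 − 4181 = −63 kJ
ΔH_A − ΔH_B = −1524 kJ, so reaction A has the more negative ΔH; |ΔH_A − ΔH_B| = 1524 kJ.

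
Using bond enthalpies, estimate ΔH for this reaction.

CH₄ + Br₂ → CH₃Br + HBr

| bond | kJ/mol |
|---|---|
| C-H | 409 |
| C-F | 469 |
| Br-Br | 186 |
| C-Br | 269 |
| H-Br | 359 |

Bonds broken (reactants):
  Br-Br: 1 × 186 = 186
  C-H: 4 × 409 = 1636
  Σ(broken) = 1822 kJ
Bonds formed (products):
  C-Br: 1 × 269 = 269
  C-H: 3 × 409 = 1227
  H-Br: 1 × 359 = 359
  Σ(formed) = 1855 kJ
ΔH = Σ(broken) − Σ(formed) = 1822 − 1855 = −33 kJ

ΔH ≈ −33 kJ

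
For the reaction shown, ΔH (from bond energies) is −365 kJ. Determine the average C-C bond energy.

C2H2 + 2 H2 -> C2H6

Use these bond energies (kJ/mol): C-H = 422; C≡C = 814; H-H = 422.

D(C-C) ≈ 335 kJ/mol

Let D be the C-C bond energy.
Σ(broken) = 1×814 + 2×422 + 2×422 = 2502
Σ(formed) = 1×D + 6×422 = 2532 + D
ΔH = Σ(broken) − Σ(formed) = (2502) − (2532 + D) = −30 − D
Setting this equal to −365 kJ gives D = 335 kJ/mol.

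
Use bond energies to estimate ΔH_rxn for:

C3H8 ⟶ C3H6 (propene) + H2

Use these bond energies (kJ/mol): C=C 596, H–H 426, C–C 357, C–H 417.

ΔH ≈ +169 kJ

Bonds broken (reactants):
  C–C: 2 × 357 = 714
  C–H: 8 × 417 = 3336
  Σ(broken) = 4050 kJ
Bonds formed (products):
  C–C: 1 × 357 = 357
  C–H: 6 × 417 = 2502
  C=C: 1 × 596 = 596
  H–H: 1 × 426 = 426
  Σ(formed) = 3881 kJ
ΔH = Σ(broken) − Σ(formed) = 4050 − 3881 = +169 kJ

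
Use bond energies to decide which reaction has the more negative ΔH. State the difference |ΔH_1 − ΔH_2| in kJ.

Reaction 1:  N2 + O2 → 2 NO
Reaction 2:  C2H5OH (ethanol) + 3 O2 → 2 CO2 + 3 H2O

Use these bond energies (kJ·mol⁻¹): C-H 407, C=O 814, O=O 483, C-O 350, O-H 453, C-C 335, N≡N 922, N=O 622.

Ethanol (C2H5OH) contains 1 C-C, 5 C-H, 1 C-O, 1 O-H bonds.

Reaction 2, by 1513 kJ

Reaction 1:
  Bonds broken (reactants):
    N≡N: 1 × 922 = 922
    O=O: 1 × 483 = 483
    Σ(broken) = 1405 kJ
  Bonds formed (products):
    N=O: 2 × 622 = 1244
    Σ(formed) = 1244 kJ
  ΔH_1 = 1405 − 1244 = +161 kJ
Reaction 2:
  Bonds broken (reactants):
    C-C: 1 × 335 = 335
    C-H: 5 × 407 = 2035
    C-O: 1 × 350 = 350
    O-H: 1 × 453 = 453
    O=O: 3 × 483 = 1449
    Σ(broken) = 4622 kJ
  Bonds formed (products):
    C=O: 4 × 814 = 3256
    O-H: 6 × 453 = 2718
    Σ(formed) = 5974 kJ
  ΔH_2 = 4622 − 5974 = −1352 kJ
ΔH_1 − ΔH_2 = +1513 kJ, so reaction 2 has the more negative ΔH; |ΔH_1 − ΔH_2| = 1513 kJ.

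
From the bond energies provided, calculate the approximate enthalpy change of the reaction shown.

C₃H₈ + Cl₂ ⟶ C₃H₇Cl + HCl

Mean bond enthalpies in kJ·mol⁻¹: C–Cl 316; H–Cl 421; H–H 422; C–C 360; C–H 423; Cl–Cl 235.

ΔH ≈ −79 kJ

Bonds broken (reactants):
  C–C: 2 × 360 = 720
  C–H: 8 × 423 = 3384
  Cl–Cl: 1 × 235 = 235
  Σ(broken) = 4339 kJ
Bonds formed (products):
  C–C: 2 × 360 = 720
  C–Cl: 1 × 316 = 316
  C–H: 7 × 423 = 2961
  H–Cl: 1 × 421 = 421
  Σ(formed) = 4418 kJ
ΔH = Σ(broken) − Σ(formed) = 4339 − 4418 = −79 kJ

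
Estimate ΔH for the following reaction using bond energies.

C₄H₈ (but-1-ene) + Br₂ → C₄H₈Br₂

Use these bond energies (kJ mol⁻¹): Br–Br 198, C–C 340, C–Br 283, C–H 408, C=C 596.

ΔH ≈ −112 kJ

Bonds broken (reactants):
  Br–Br: 1 × 198 = 198
  C–C: 2 × 340 = 680
  C–H: 8 × 408 = 3264
  C=C: 1 × 596 = 596
  Σ(broken) = 4738 kJ
Bonds formed (products):
  C–Br: 2 × 283 = 566
  C–C: 3 × 340 = 1020
  C–H: 8 × 408 = 3264
  Σ(formed) = 4850 kJ
ΔH = Σ(broken) − Σ(formed) = 4738 − 4850 = −112 kJ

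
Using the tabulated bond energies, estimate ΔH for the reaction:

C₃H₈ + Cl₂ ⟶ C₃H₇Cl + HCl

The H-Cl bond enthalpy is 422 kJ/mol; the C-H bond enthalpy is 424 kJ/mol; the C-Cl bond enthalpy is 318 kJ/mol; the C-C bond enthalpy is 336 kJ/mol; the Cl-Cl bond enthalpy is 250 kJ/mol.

ΔH ≈ −66 kJ

Bonds broken (reactants):
  C-C: 2 × 336 = 672
  C-H: 8 × 424 = 3392
  Cl-Cl: 1 × 250 = 250
  Σ(broken) = 4314 kJ
Bonds formed (products):
  C-C: 2 × 336 = 672
  C-Cl: 1 × 318 = 318
  C-H: 7 × 424 = 2968
  H-Cl: 1 × 422 = 422
  Σ(formed) = 4380 kJ
ΔH = Σ(broken) − Σ(formed) = 4314 − 4380 = −66 kJ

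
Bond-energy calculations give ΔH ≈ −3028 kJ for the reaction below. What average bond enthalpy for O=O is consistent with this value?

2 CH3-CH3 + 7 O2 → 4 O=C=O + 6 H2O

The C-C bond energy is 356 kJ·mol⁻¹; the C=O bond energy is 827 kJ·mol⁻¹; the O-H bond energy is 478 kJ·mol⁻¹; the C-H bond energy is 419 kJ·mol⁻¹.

Let D be the O=O bond energy.
Σ(broken) = 2×356 + 12×419 + 7×D = 5740 + 7D
Σ(formed) = 8×827 + 12×478 = 12352
ΔH = Σ(broken) − Σ(formed) = (5740 + 7D) − (12352) = −6612 + 7D
Setting this equal to −3028 kJ gives 7D = 3584, so D = 512 kJ/mol.

D(O=O) ≈ 512 kJ/mol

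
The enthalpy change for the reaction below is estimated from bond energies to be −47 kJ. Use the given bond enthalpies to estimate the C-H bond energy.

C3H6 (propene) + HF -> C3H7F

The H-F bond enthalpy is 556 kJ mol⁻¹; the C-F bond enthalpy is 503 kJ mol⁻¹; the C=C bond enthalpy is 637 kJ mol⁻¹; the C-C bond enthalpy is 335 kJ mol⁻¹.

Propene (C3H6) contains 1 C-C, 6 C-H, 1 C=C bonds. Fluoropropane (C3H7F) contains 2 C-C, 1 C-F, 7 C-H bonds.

D(C-H) ≈ 402 kJ/mol

Let D be the C-H bond energy.
Σ(broken) = 1×335 + 6×D + 1×637 + 1×556 = 1528 + 6D
Σ(formed) = 2×335 + 1×503 + 7×D = 1173 + 7D
ΔH = Σ(broken) − Σ(formed) = (1528 + 6D) − (1173 + 7D) = +355 − D
Setting this equal to −47 kJ gives D = 402 kJ/mol.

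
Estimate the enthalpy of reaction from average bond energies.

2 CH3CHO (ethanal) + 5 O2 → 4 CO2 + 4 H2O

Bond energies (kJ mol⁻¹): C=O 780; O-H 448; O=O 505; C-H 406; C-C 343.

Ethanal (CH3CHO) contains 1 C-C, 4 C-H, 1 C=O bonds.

ΔH ≈ −1805 kJ

Bonds broken (reactants):
  C-C: 2 × 343 = 686
  C-H: 8 × 406 = 3248
  C=O: 2 × 780 = 1560
  O=O: 5 × 505 = 2525
  Σ(broken) = 8019 kJ
Bonds formed (products):
  C=O: 8 × 780 = 6240
  O-H: 8 × 448 = 3584
  Σ(formed) = 9824 kJ
ΔH = Σ(broken) − Σ(formed) = 8019 − 9824 = −1805 kJ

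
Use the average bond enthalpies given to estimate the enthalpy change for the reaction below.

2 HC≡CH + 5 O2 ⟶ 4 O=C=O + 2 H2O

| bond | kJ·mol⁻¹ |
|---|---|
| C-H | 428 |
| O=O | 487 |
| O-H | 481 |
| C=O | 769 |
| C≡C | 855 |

ΔH ≈ −2219 kJ

Bonds broken (reactants):
  C≡C: 2 × 855 = 1710
  C-H: 4 × 428 = 1712
  O=O: 5 × 487 = 2435
  Σ(broken) = 5857 kJ
Bonds formed (products):
  C=O: 8 × 769 = 6152
  O-H: 4 × 481 = 1924
  Σ(formed) = 8076 kJ
ΔH = Σ(broken) − Σ(formed) = 5857 − 8076 = −2219 kJ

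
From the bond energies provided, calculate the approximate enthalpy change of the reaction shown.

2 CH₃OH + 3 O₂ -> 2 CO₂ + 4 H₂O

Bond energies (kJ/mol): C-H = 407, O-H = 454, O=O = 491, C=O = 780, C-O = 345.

Bonds broken (reactants):
  C-H: 6 × 407 = 2442
  C-O: 2 × 345 = 690
  O-H: 2 × 454 = 908
  O=O: 3 × 491 = 1473
  Σ(broken) = 5513 kJ
Bonds formed (products):
  C=O: 4 × 780 = 3120
  O-H: 8 × 454 = 3632
  Σ(formed) = 6752 kJ
ΔH = Σ(broken) − Σ(formed) = 5513 − 6752 = −1239 kJ

ΔH ≈ −1239 kJ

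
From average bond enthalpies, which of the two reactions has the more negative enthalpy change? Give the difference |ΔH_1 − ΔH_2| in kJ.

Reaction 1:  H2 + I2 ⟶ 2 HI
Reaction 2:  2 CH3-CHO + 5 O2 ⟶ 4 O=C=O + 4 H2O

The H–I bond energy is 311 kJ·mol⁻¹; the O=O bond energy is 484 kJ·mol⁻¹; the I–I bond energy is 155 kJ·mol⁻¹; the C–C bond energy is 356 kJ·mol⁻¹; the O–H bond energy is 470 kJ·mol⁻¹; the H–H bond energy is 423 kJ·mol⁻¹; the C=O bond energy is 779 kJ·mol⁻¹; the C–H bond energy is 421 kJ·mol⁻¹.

Reaction 2, by 1890 kJ

Reaction 1:
  Bonds broken (reactants):
    H–H: 1 × 423 = 423
    I–I: 1 × 155 = 155
    Σ(broken) = 578 kJ
  Bonds formed (products):
    H–I: 2 × 311 = 622
    Σ(formed) = 622 kJ
  ΔH_1 = 578 − 622 = −44 kJ
Reaction 2:
  Bonds broken (reactants):
    C–C: 2 × 356 = 712
    C–H: 8 × 421 = 3368
    C=O: 2 × 779 = 1558
    O=O: 5 × 484 = 2420
    Σ(broken) = 8058 kJ
  Bonds formed (products):
    C=O: 8 × 779 = 6232
    O–H: 8 × 470 = 3760
    Σ(formed) = 9992 kJ
  ΔH_2 = 8058 − 9992 = −1934 kJ
ΔH_1 − ΔH_2 = +1890 kJ, so reaction 2 has the more negative ΔH; |ΔH_1 − ΔH_2| = 1890 kJ.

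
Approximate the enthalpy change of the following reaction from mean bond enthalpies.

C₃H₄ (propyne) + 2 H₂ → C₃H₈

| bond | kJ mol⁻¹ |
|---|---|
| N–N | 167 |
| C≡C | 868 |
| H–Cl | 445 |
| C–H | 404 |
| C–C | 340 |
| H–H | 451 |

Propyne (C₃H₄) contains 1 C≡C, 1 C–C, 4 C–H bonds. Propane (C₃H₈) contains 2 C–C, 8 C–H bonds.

ΔH ≈ −186 kJ

Bonds broken (reactants):
  C≡C: 1 × 868 = 868
  C–C: 1 × 340 = 340
  C–H: 4 × 404 = 1616
  H–H: 2 × 451 = 902
  Σ(broken) = 3726 kJ
Bonds formed (products):
  C–C: 2 × 340 = 680
  C–H: 8 × 404 = 3232
  Σ(formed) = 3912 kJ
ΔH = Σ(broken) − Σ(formed) = 3726 − 3912 = −186 kJ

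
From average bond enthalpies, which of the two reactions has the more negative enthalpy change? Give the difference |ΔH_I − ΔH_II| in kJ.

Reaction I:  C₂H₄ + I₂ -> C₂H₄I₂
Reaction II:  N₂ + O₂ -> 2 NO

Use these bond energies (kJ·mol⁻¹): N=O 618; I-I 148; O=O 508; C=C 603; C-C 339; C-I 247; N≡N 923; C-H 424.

Reaction I:
  Bonds broken (reactants):
    C-H: 4 × 424 = 1696
    C=C: 1 × 603 = 603
    I-I: 1 × 148 = 148
    Σ(broken) = 2447 kJ
  Bonds formed (products):
    C-C: 1 × 339 = 339
    C-H: 4 × 424 = 1696
    C-I: 2 × 247 = 494
    Σ(formed) = 2529 kJ
  ΔH_I = 2447 − 2529 = −82 kJ
Reaction II:
  Bonds broken (reactants):
    N≡N: 1 × 923 = 923
    O=O: 1 × 508 = 508
    Σ(broken) = 1431 kJ
  Bonds formed (products):
    N=O: 2 × 618 = 1236
    Σ(formed) = 1236 kJ
  ΔH_II = 1431 − 1236 = +195 kJ
ΔH_I − ΔH_II = −277 kJ, so reaction I has the more negative ΔH; |ΔH_I − ΔH_II| = 277 kJ.

Reaction I, by 277 kJ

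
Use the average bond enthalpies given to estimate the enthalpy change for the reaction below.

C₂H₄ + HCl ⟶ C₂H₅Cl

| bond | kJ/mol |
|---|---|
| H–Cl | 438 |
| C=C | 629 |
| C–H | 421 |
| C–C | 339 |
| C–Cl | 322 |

ΔH ≈ −15 kJ

Bonds broken (reactants):
  C–H: 4 × 421 = 1684
  C=C: 1 × 629 = 629
  H–Cl: 1 × 438 = 438
  Σ(broken) = 2751 kJ
Bonds formed (products):
  C–C: 1 × 339 = 339
  C–Cl: 1 × 322 = 322
  C–H: 5 × 421 = 2105
  Σ(formed) = 2766 kJ
ΔH = Σ(broken) − Σ(formed) = 2751 − 2766 = −15 kJ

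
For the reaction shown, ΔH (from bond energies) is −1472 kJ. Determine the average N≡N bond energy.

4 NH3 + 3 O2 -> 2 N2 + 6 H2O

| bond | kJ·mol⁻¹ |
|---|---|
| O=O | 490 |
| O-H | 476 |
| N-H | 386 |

Let D be the N≡N bond energy.
Σ(broken) = 12×386 + 3×490 = 6102
Σ(formed) = 2×D + 12×476 = 5712 + 2D
ΔH = Σ(broken) − Σ(formed) = (6102) − (5712 + 2D) = +390 − 2D
Setting this equal to −1472 kJ gives 2D = 1862, so D = 931 kJ/mol.

D(N≡N) ≈ 931 kJ/mol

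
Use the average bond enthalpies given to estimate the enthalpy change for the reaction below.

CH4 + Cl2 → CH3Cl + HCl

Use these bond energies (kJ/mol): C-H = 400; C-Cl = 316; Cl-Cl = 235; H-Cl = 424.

ΔH ≈ −105 kJ

Bonds broken (reactants):
  C-H: 4 × 400 = 1600
  Cl-Cl: 1 × 235 = 235
  Σ(broken) = 1835 kJ
Bonds formed (products):
  C-Cl: 1 × 316 = 316
  C-H: 3 × 400 = 1200
  H-Cl: 1 × 424 = 424
  Σ(formed) = 1940 kJ
ΔH = Σ(broken) − Σ(formed) = 1835 − 1940 = −105 kJ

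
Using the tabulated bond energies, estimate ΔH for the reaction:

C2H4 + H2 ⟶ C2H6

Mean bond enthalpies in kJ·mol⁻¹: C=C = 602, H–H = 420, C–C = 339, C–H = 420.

ΔH ≈ −157 kJ

Bonds broken (reactants):
  C–H: 4 × 420 = 1680
  C=C: 1 × 602 = 602
  H–H: 1 × 420 = 420
  Σ(broken) = 2702 kJ
Bonds formed (products):
  C–C: 1 × 339 = 339
  C–H: 6 × 420 = 2520
  Σ(formed) = 2859 kJ
ΔH = Σ(broken) − Σ(formed) = 2702 − 2859 = −157 kJ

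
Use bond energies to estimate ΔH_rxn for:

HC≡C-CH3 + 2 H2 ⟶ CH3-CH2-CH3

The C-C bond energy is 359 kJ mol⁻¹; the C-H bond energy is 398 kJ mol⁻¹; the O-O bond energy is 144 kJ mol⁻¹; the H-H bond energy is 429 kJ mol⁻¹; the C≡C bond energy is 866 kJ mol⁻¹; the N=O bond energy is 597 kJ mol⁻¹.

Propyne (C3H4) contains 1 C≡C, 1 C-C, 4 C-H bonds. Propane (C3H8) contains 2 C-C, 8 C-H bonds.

Bonds broken (reactants):
  C≡C: 1 × 866 = 866
  C-C: 1 × 359 = 359
  C-H: 4 × 398 = 1592
  H-H: 2 × 429 = 858
  Σ(broken) = 3675 kJ
Bonds formed (products):
  C-C: 2 × 359 = 718
  C-H: 8 × 398 = 3184
  Σ(formed) = 3902 kJ
ΔH = Σ(broken) − Σ(formed) = 3675 − 3902 = −227 kJ

ΔH ≈ −227 kJ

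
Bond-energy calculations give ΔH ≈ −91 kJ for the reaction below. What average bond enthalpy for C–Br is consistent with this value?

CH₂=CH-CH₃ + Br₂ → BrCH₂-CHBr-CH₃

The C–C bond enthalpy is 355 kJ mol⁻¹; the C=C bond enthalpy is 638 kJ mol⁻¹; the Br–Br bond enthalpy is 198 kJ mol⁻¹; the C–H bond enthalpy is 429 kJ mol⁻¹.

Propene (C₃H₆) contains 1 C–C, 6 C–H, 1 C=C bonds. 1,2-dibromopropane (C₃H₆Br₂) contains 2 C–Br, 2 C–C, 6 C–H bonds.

Let D be the C–Br bond energy.
Σ(broken) = 1×198 + 1×355 + 6×429 + 1×638 = 3765
Σ(formed) = 2×D + 2×355 + 6×429 = 3284 + 2D
ΔH = Σ(broken) − Σ(formed) = (3765) − (3284 + 2D) = +481 − 2D
Setting this equal to −91 kJ gives 2D = 572, so D = 286 kJ/mol.

D(C–Br) ≈ 286 kJ/mol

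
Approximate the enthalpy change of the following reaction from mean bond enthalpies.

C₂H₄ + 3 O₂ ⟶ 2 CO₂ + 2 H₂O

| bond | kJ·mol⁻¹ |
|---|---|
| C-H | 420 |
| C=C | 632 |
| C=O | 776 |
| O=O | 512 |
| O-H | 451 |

Bonds broken (reactants):
  C-H: 4 × 420 = 1680
  C=C: 1 × 632 = 632
  O=O: 3 × 512 = 1536
  Σ(broken) = 3848 kJ
Bonds formed (products):
  C=O: 4 × 776 = 3104
  O-H: 4 × 451 = 1804
  Σ(formed) = 4908 kJ
ΔH = Σ(broken) − Σ(formed) = 3848 − 4908 = −1060 kJ

ΔH ≈ −1060 kJ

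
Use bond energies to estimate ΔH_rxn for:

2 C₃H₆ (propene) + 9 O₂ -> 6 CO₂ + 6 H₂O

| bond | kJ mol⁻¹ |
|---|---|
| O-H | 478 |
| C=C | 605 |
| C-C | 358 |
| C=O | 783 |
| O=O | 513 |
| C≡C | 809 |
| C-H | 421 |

Bonds broken (reactants):
  C-C: 2 × 358 = 716
  C-H: 12 × 421 = 5052
  C=C: 2 × 605 = 1210
  O=O: 9 × 513 = 4617
  Σ(broken) = 11595 kJ
Bonds formed (products):
  C=O: 12 × 783 = 9396
  O-H: 12 × 478 = 5736
  Σ(formed) = 15132 kJ
ΔH = Σ(broken) − Σ(formed) = 11595 − 15132 = −3537 kJ

ΔH ≈ −3537 kJ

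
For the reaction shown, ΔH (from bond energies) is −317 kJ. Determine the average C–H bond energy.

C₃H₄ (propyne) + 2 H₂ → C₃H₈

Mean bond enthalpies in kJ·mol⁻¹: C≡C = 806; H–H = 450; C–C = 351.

D(C–H) ≈ 418 kJ/mol

Let D be the C–H bond energy.
Σ(broken) = 1×806 + 1×351 + 4×D + 2×450 = 2057 + 4D
Σ(formed) = 2×351 + 8×D = 702 + 8D
ΔH = Σ(broken) − Σ(formed) = (2057 + 4D) − (702 + 8D) = +1355 − 4D
Setting this equal to −317 kJ gives 4D = 1672, so D = 418 kJ/mol.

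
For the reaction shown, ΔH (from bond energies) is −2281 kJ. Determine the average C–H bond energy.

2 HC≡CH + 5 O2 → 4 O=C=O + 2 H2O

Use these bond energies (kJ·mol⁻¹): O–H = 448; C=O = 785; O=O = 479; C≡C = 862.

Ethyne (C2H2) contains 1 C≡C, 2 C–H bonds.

D(C–H) ≈ 418 kJ/mol

Let D be the C–H bond energy.
Σ(broken) = 2×862 + 4×D + 5×479 = 4119 + 4D
Σ(formed) = 8×785 + 4×448 = 8072
ΔH = Σ(broken) − Σ(formed) = (4119 + 4D) − (8072) = −3953 + 4D
Setting this equal to −2281 kJ gives 4D = 1672, so D = 418 kJ/mol.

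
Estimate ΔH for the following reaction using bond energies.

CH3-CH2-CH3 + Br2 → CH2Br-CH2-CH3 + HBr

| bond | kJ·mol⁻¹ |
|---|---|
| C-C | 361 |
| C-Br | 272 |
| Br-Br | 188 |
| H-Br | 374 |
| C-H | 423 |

Bonds broken (reactants):
  Br-Br: 1 × 188 = 188
  C-C: 2 × 361 = 722
  C-H: 8 × 423 = 3384
  Σ(broken) = 4294 kJ
Bonds formed (products):
  C-Br: 1 × 272 = 272
  C-C: 2 × 361 = 722
  C-H: 7 × 423 = 2961
  H-Br: 1 × 374 = 374
  Σ(formed) = 4329 kJ
ΔH = Σ(broken) − Σ(formed) = 4294 − 4329 = −35 kJ

ΔH ≈ −35 kJ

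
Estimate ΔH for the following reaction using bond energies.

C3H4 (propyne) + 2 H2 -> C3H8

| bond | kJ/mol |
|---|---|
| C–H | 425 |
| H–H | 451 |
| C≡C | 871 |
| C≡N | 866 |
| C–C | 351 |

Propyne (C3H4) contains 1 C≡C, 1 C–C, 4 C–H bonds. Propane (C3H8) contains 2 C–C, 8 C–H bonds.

Bonds broken (reactants):
  C≡C: 1 × 871 = 871
  C–C: 1 × 351 = 351
  C–H: 4 × 425 = 1700
  H–H: 2 × 451 = 902
  Σ(broken) = 3824 kJ
Bonds formed (products):
  C–C: 2 × 351 = 702
  C–H: 8 × 425 = 3400
  Σ(formed) = 4102 kJ
ΔH = Σ(broken) − Σ(formed) = 3824 − 4102 = −278 kJ

ΔH ≈ −278 kJ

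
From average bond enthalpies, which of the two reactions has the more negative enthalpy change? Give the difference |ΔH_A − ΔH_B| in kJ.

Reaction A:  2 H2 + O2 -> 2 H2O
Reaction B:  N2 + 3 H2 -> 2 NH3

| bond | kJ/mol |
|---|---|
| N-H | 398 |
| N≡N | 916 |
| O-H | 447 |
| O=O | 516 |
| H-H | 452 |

Reaction A:
  Bonds broken (reactants):
    H-H: 2 × 452 = 904
    O=O: 1 × 516 = 516
    Σ(broken) = 1420 kJ
  Bonds formed (products):
    O-H: 4 × 447 = 1788
    Σ(formed) = 1788 kJ
  ΔH_A = 1420 − 1788 = −368 kJ
Reaction B:
  Bonds broken (reactants):
    H-H: 3 × 452 = 1356
    N≡N: 1 × 916 = 916
    Σ(broken) = 2272 kJ
  Bonds formed (products):
    N-H: 6 × 398 = 2388
    Σ(formed) = 2388 kJ
  ΔH_B = 2272 − 2388 = −116 kJ
ΔH_A − ΔH_B = −252 kJ, so reaction A has the more negative ΔH; |ΔH_A − ΔH_B| = 252 kJ.

Reaction A, by 252 kJ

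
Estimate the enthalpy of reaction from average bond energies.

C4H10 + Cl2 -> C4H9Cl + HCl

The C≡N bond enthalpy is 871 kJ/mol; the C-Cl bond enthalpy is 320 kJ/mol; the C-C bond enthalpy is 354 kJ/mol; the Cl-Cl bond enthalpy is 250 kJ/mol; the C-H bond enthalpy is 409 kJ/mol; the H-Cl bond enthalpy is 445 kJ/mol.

Bonds broken (reactants):
  C-C: 3 × 354 = 1062
  C-H: 10 × 409 = 4090
  Cl-Cl: 1 × 250 = 250
  Σ(broken) = 5402 kJ
Bonds formed (products):
  C-C: 3 × 354 = 1062
  C-Cl: 1 × 320 = 320
  C-H: 9 × 409 = 3681
  H-Cl: 1 × 445 = 445
  Σ(formed) = 5508 kJ
ΔH = Σ(broken) − Σ(formed) = 5402 − 5508 = −106 kJ

ΔH ≈ −106 kJ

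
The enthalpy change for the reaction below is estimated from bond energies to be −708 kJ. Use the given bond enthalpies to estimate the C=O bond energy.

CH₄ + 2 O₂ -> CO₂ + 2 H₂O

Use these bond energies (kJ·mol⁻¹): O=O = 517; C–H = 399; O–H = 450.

Let D be the C=O bond energy.
Σ(broken) = 4×399 + 2×517 = 2630
Σ(formed) = 2×D + 4×450 = 1800 + 2D
ΔH = Σ(broken) − Σ(formed) = (2630) − (1800 + 2D) = +830 − 2D
Setting this equal to −708 kJ gives 2D = 1538, so D = 769 kJ/mol.

D(C=O) ≈ 769 kJ/mol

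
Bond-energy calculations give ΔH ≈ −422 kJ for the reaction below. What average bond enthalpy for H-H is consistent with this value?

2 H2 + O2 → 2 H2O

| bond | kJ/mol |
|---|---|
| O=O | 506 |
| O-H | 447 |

Let D be the H-H bond energy.
Σ(broken) = 2×D + 1×506 = 506 + 2D
Σ(formed) = 4×447 = 1788
ΔH = Σ(broken) − Σ(formed) = (506 + 2D) − (1788) = −1282 + 2D
Setting this equal to −422 kJ gives 2D = 860, so D = 430 kJ/mol.

D(H-H) ≈ 430 kJ/mol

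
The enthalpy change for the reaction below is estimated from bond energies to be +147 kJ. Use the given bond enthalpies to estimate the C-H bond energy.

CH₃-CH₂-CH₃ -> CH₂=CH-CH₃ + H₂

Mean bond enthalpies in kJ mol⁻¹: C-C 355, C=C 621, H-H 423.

Let D be the C-H bond energy.
Σ(broken) = 2×355 + 8×D = 710 + 8D
Σ(formed) = 1×355 + 6×D + 1×621 + 1×423 = 1399 + 6D
ΔH = Σ(broken) − Σ(formed) = (710 + 8D) − (1399 + 6D) = −689 + 2D
Setting this equal to +147 kJ gives 2D = 836, so D = 418 kJ/mol.

D(C-H) ≈ 418 kJ/mol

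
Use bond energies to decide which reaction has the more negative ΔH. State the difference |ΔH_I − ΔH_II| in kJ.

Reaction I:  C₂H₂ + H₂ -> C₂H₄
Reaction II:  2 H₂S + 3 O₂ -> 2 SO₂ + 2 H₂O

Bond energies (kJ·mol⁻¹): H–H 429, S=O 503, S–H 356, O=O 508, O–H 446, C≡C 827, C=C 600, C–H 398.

Reaction I:
  Bonds broken (reactants):
    C≡C: 1 × 827 = 827
    C–H: 2 × 398 = 796
    H–H: 1 × 429 = 429
    Σ(broken) = 2052 kJ
  Bonds formed (products):
    C–H: 4 × 398 = 1592
    C=C: 1 × 600 = 600
    Σ(formed) = 2192 kJ
  ΔH_I = 2052 − 2192 = −140 kJ
Reaction II:
  Bonds broken (reactants):
    O=O: 3 × 508 = 1524
    S–H: 4 × 356 = 1424
    Σ(broken) = 2948 kJ
  Bonds formed (products):
    O–H: 4 × 446 = 1784
    S=O: 4 × 503 = 2012
    Σ(formed) = 3796 kJ
  ΔH_II = 2948 − 3796 = −848 kJ
ΔH_I − ΔH_II = +708 kJ, so reaction II has the more negative ΔH; |ΔH_I − ΔH_II| = 708 kJ.

Reaction II, by 708 kJ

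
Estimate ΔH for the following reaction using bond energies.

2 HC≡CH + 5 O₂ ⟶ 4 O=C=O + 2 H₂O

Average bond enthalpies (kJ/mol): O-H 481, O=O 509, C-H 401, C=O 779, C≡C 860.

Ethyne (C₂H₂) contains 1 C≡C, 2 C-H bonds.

Bonds broken (reactants):
  C≡C: 2 × 860 = 1720
  C-H: 4 × 401 = 1604
  O=O: 5 × 509 = 2545
  Σ(broken) = 5869 kJ
Bonds formed (products):
  C=O: 8 × 779 = 6232
  O-H: 4 × 481 = 1924
  Σ(formed) = 8156 kJ
ΔH = Σ(broken) − Σ(formed) = 5869 − 8156 = −2287 kJ

ΔH ≈ −2287 kJ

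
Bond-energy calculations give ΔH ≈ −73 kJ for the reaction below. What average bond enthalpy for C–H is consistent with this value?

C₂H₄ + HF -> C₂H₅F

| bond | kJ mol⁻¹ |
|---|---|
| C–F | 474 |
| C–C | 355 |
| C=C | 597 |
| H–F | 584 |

D(C–H) ≈ 425 kJ/mol

Let D be the C–H bond energy.
Σ(broken) = 4×D + 1×597 + 1×584 = 1181 + 4D
Σ(formed) = 1×355 + 1×474 + 5×D = 829 + 5D
ΔH = Σ(broken) − Σ(formed) = (1181 + 4D) − (829 + 5D) = +352 − D
Setting this equal to −73 kJ gives D = 425 kJ/mol.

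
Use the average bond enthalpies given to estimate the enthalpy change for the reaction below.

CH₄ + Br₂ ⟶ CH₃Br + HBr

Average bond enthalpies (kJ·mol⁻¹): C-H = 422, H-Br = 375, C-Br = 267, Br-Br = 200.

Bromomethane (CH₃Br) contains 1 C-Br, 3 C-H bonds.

Bonds broken (reactants):
  Br-Br: 1 × 200 = 200
  C-H: 4 × 422 = 1688
  Σ(broken) = 1888 kJ
Bonds formed (products):
  C-Br: 1 × 267 = 267
  C-H: 3 × 422 = 1266
  H-Br: 1 × 375 = 375
  Σ(formed) = 1908 kJ
ΔH = Σ(broken) − Σ(formed) = 1888 − 1908 = −20 kJ

ΔH ≈ −20 kJ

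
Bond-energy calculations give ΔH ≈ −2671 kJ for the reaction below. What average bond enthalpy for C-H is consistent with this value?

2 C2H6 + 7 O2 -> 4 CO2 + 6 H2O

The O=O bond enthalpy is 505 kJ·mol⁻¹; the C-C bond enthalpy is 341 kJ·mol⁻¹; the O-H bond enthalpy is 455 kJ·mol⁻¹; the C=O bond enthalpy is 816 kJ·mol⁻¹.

D(C-H) ≈ 425 kJ/mol

Let D be the C-H bond energy.
Σ(broken) = 2×341 + 12×D + 7×505 = 4217 + 12D
Σ(formed) = 8×816 + 12×455 = 11988
ΔH = Σ(broken) − Σ(formed) = (4217 + 12D) − (11988) = −7771 + 12D
Setting this equal to −2671 kJ gives 12D = 5100, so D = 425 kJ/mol.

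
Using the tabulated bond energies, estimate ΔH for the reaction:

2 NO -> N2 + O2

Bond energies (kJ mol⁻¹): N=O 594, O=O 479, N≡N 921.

Bonds broken (reactants):
  N=O: 2 × 594 = 1188
  Σ(broken) = 1188 kJ
Bonds formed (products):
  N≡N: 1 × 921 = 921
  O=O: 1 × 479 = 479
  Σ(formed) = 1400 kJ
ΔH = Σ(broken) − Σ(formed) = 1188 − 1400 = −212 kJ

ΔH ≈ −212 kJ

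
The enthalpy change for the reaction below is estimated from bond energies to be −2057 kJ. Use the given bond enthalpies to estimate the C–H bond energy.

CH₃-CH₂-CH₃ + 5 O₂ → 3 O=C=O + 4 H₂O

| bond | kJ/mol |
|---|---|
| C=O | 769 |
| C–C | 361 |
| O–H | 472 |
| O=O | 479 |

Let D be the C–H bond energy.
Σ(broken) = 2×361 + 8×D + 5×479 = 3117 + 8D
Σ(formed) = 6×769 + 8×472 = 8390
ΔH = Σ(broken) − Σ(formed) = (3117 + 8D) − (8390) = −5273 + 8D
Setting this equal to −2057 kJ gives 8D = 3216, so D = 402 kJ/mol.

D(C–H) ≈ 402 kJ/mol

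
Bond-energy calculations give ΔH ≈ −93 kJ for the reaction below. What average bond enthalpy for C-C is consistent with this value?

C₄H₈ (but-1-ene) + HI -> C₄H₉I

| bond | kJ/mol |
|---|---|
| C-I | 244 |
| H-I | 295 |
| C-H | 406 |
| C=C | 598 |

D(C-C) ≈ 336 kJ/mol

Let D be the C-C bond energy.
Σ(broken) = 2×D + 8×406 + 1×598 + 1×295 = 4141 + 2D
Σ(formed) = 3×D + 9×406 + 1×244 = 3898 + 3D
ΔH = Σ(broken) − Σ(formed) = (4141 + 2D) − (3898 + 3D) = +243 − D
Setting this equal to −93 kJ gives D = 336 kJ/mol.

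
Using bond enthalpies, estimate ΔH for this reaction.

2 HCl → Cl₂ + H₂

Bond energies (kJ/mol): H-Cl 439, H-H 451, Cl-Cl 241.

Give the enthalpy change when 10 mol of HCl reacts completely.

ΔH = +930 kJ

Bonds broken (reactants):
  H-Cl: 2 × 439 = 878
  Σ(broken) = 878 kJ
Bonds formed (products):
  Cl-Cl: 1 × 241 = 241
  H-H: 1 × 451 = 451
  Σ(formed) = 692 kJ
ΔH = Σ(broken) − Σ(formed) = 878 − 692 = +186 kJ
For 5× the reaction as written: 5 × (+186) = +930 kJ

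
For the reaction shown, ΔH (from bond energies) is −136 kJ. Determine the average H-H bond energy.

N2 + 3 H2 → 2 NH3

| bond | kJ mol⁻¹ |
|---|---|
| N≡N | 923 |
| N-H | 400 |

D(H-H) ≈ 447 kJ/mol

Let D be the H-H bond energy.
Σ(broken) = 3×D + 1×923 = 923 + 3D
Σ(formed) = 6×400 = 2400
ΔH = Σ(broken) − Σ(formed) = (923 + 3D) − (2400) = −1477 + 3D
Setting this equal to −136 kJ gives 3D = 1341, so D = 447 kJ/mol.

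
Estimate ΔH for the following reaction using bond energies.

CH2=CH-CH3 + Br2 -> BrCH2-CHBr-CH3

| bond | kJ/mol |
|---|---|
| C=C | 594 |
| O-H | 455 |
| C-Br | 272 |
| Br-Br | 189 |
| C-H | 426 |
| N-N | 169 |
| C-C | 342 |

ΔH ≈ −103 kJ

Bonds broken (reactants):
  Br-Br: 1 × 189 = 189
  C-C: 1 × 342 = 342
  C-H: 6 × 426 = 2556
  C=C: 1 × 594 = 594
  Σ(broken) = 3681 kJ
Bonds formed (products):
  C-Br: 2 × 272 = 544
  C-C: 2 × 342 = 684
  C-H: 6 × 426 = 2556
  Σ(formed) = 3784 kJ
ΔH = Σ(broken) − Σ(formed) = 3681 − 3784 = −103 kJ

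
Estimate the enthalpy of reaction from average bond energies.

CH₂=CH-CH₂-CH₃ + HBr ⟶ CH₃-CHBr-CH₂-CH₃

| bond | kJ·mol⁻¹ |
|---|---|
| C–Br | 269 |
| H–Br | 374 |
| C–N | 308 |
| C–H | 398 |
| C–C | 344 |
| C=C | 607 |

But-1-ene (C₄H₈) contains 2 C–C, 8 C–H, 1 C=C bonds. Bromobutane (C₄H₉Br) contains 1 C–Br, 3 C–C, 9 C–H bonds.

Bonds broken (reactants):
  C–C: 2 × 344 = 688
  C–H: 8 × 398 = 3184
  C=C: 1 × 607 = 607
  H–Br: 1 × 374 = 374
  Σ(broken) = 4853 kJ
Bonds formed (products):
  C–Br: 1 × 269 = 269
  C–C: 3 × 344 = 1032
  C–H: 9 × 398 = 3582
  Σ(formed) = 4883 kJ
ΔH = Σ(broken) − Σ(formed) = 4853 − 4883 = −30 kJ

ΔH ≈ −30 kJ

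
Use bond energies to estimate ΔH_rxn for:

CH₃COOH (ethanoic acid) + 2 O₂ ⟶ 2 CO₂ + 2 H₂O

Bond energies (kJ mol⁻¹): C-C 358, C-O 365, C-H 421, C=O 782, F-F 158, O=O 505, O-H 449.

ΔH ≈ −697 kJ

Bonds broken (reactants):
  C-C: 1 × 358 = 358
  C-H: 3 × 421 = 1263
  C-O: 1 × 365 = 365
  C=O: 1 × 782 = 782
  O-H: 1 × 449 = 449
  O=O: 2 × 505 = 1010
  Σ(broken) = 4227 kJ
Bonds formed (products):
  C=O: 4 × 782 = 3128
  O-H: 4 × 449 = 1796
  Σ(formed) = 4924 kJ
ΔH = Σ(broken) − Σ(formed) = 4227 − 4924 = −697 kJ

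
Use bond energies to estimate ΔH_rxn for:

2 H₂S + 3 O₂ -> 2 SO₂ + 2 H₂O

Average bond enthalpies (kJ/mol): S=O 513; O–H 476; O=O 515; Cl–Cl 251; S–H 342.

Bonds broken (reactants):
  O=O: 3 × 515 = 1545
  S–H: 4 × 342 = 1368
  Σ(broken) = 2913 kJ
Bonds formed (products):
  O–H: 4 × 476 = 1904
  S=O: 4 × 513 = 2052
  Σ(formed) = 3956 kJ
ΔH = Σ(broken) − Σ(formed) = 2913 − 3956 = −1043 kJ

ΔH ≈ −1043 kJ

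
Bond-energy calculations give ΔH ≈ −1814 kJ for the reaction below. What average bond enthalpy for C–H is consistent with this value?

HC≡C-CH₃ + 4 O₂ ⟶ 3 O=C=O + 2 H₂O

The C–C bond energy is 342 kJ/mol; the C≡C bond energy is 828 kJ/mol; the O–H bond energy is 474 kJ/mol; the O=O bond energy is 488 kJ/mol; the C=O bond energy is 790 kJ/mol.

Let D be the C–H bond energy.
Σ(broken) = 1×828 + 1×342 + 4×D + 4×488 = 3122 + 4D
Σ(formed) = 6×790 + 4×474 = 6636
ΔH = Σ(broken) − Σ(formed) = (3122 + 4D) − (6636) = −3514 + 4D
Setting this equal to −1814 kJ gives 4D = 1700, so D = 425 kJ/mol.

D(C–H) ≈ 425 kJ/mol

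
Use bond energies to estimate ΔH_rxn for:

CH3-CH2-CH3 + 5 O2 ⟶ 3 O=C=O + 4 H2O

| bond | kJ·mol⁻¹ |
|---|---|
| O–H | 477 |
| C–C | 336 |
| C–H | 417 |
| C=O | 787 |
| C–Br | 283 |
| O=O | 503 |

ΔH ≈ −2015 kJ

Bonds broken (reactants):
  C–C: 2 × 336 = 672
  C–H: 8 × 417 = 3336
  O=O: 5 × 503 = 2515
  Σ(broken) = 6523 kJ
Bonds formed (products):
  C=O: 6 × 787 = 4722
  O–H: 8 × 477 = 3816
  Σ(formed) = 8538 kJ
ΔH = Σ(broken) − Σ(formed) = 6523 − 8538 = −2015 kJ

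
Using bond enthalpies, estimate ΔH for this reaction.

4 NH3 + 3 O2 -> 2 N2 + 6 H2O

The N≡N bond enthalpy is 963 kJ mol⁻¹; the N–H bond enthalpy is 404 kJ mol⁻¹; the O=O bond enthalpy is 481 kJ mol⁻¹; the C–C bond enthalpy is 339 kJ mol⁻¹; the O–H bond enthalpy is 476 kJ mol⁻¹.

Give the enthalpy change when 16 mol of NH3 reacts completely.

Bonds broken (reactants):
  N–H: 12 × 404 = 4848
  O=O: 3 × 481 = 1443
  Σ(broken) = 6291 kJ
Bonds formed (products):
  N≡N: 2 × 963 = 1926
  O–H: 12 × 476 = 5712
  Σ(formed) = 7638 kJ
ΔH = Σ(broken) − Σ(formed) = 6291 − 7638 = −1347 kJ
For 4× the reaction as written: 4 × (−1347) = −5388 kJ

ΔH = −5388 kJ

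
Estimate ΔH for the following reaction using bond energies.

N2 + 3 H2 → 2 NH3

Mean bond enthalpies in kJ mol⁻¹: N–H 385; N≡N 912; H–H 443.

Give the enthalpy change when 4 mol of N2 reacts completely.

Bonds broken (reactants):
  H–H: 3 × 443 = 1329
  N≡N: 1 × 912 = 912
  Σ(broken) = 2241 kJ
Bonds formed (products):
  N–H: 6 × 385 = 2310
  Σ(formed) = 2310 kJ
ΔH = Σ(broken) − Σ(formed) = 2241 − 2310 = −69 kJ
For 4× the reaction as written: 4 × (−69) = −276 kJ

ΔH = −276 kJ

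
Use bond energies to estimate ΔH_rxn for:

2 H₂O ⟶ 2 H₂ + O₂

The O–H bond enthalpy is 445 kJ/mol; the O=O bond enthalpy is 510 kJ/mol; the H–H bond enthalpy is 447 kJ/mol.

ΔH ≈ +376 kJ

Bonds broken (reactants):
  O–H: 4 × 445 = 1780
  Σ(broken) = 1780 kJ
Bonds formed (products):
  H–H: 2 × 447 = 894
  O=O: 1 × 510 = 510
  Σ(formed) = 1404 kJ
ΔH = Σ(broken) − Σ(formed) = 1780 − 1404 = +376 kJ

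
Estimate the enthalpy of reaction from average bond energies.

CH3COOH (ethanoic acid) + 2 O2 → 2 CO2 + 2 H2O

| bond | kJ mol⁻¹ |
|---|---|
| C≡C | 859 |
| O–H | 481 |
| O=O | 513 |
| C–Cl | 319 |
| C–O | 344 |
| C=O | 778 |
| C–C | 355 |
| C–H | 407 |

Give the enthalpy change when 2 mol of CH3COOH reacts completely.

Bonds broken (reactants):
  C–C: 1 × 355 = 355
  C–H: 3 × 407 = 1221
  C–O: 1 × 344 = 344
  C=O: 1 × 778 = 778
  O–H: 1 × 481 = 481
  O=O: 2 × 513 = 1026
  Σ(broken) = 4205 kJ
Bonds formed (products):
  C=O: 4 × 778 = 3112
  O–H: 4 × 481 = 1924
  Σ(formed) = 5036 kJ
ΔH = Σ(broken) − Σ(formed) = 4205 − 5036 = −831 kJ
For 2× the reaction as written: 2 × (−831) = −1662 kJ

ΔH = −1662 kJ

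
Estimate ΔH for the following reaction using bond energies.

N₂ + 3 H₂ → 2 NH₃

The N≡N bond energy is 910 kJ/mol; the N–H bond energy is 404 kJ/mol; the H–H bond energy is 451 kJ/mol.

Bonds broken (reactants):
  H–H: 3 × 451 = 1353
  N≡N: 1 × 910 = 910
  Σ(broken) = 2263 kJ
Bonds formed (products):
  N–H: 6 × 404 = 2424
  Σ(formed) = 2424 kJ
ΔH = Σ(broken) − Σ(formed) = 2263 − 2424 = −161 kJ

ΔH ≈ −161 kJ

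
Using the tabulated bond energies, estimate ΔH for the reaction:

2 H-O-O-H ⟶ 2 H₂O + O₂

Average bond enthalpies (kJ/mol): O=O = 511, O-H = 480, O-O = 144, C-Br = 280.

Bonds broken (reactants):
  O-H: 4 × 480 = 1920
  O-O: 2 × 144 = 288
  Σ(broken) = 2208 kJ
Bonds formed (products):
  O-H: 4 × 480 = 1920
  O=O: 1 × 511 = 511
  Σ(formed) = 2431 kJ
ΔH = Σ(broken) − Σ(formed) = 2208 − 2431 = −223 kJ

ΔH ≈ −223 kJ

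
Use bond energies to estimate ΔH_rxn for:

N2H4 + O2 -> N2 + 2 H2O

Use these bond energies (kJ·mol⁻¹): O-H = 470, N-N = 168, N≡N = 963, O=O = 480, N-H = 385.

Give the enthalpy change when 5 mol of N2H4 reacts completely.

ΔH = −3275 kJ

Bonds broken (reactants):
  N-H: 4 × 385 = 1540
  N-N: 1 × 168 = 168
  O=O: 1 × 480 = 480
  Σ(broken) = 2188 kJ
Bonds formed (products):
  N≡N: 1 × 963 = 963
  O-H: 4 × 470 = 1880
  Σ(formed) = 2843 kJ
ΔH = Σ(broken) − Σ(formed) = 2188 − 2843 = −655 kJ
For 5× the reaction as written: 5 × (−655) = −3275 kJ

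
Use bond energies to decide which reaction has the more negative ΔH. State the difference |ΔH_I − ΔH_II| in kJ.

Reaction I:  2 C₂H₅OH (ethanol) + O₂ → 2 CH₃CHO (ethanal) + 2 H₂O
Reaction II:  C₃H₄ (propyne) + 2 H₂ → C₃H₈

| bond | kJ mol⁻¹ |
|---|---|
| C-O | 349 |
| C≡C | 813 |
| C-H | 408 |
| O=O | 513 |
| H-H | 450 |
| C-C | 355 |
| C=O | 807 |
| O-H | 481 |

Reaction I:
  Bonds broken (reactants):
    C-C: 2 × 355 = 710
    C-H: 10 × 408 = 4080
    C-O: 2 × 349 = 698
    O-H: 2 × 481 = 962
    O=O: 1 × 513 = 513
    Σ(broken) = 6963 kJ
  Bonds formed (products):
    C-C: 2 × 355 = 710
    C-H: 8 × 408 = 3264
    C=O: 2 × 807 = 1614
    O-H: 4 × 481 = 1924
    Σ(formed) = 7512 kJ
  ΔH_I = 6963 − 7512 = −549 kJ
Reaction II:
  Bonds broken (reactants):
    C≡C: 1 × 813 = 813
    C-C: 1 × 355 = 355
    C-H: 4 × 408 = 1632
    H-H: 2 × 450 = 900
    Σ(broken) = 3700 kJ
  Bonds formed (products):
    C-C: 2 × 355 = 710
    C-H: 8 × 408 = 3264
    Σ(formed) = 3974 kJ
  ΔH_II = 3700 − 3974 = −274 kJ
ΔH_I − ΔH_II = −275 kJ, so reaction I has the more negative ΔH; |ΔH_I − ΔH_II| = 275 kJ.

Reaction I, by 275 kJ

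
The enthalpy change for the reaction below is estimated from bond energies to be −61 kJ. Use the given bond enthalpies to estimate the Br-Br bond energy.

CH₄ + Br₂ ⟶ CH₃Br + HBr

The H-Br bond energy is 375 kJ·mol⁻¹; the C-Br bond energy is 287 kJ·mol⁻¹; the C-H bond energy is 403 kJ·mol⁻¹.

D(Br-Br) ≈ 198 kJ/mol

Let D be the Br-Br bond energy.
Σ(broken) = 1×D + 4×403 = 1612 + D
Σ(formed) = 1×287 + 3×403 + 1×375 = 1871
ΔH = Σ(broken) − Σ(formed) = (1612 + D) − (1871) = −259 + D
Setting this equal to −61 kJ gives D = 198 kJ/mol.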